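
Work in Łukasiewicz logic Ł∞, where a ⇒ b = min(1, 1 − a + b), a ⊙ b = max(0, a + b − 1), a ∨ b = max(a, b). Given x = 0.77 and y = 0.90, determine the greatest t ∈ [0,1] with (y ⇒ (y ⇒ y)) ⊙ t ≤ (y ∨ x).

y ⇒ y = min(1, 1 − 0.90 + 0.90) = min(1, 1.00) = 1.00
y ⇒ (y ⇒ y) = min(1, 1 − 0.90 + 1.00) = min(1, 1.10) = 1.00
So the left factor is y ⇒ (y ⇒ y) = 1.00.
y ∨ x = max(0.90, 0.77) = 0.90
So the right-hand bound is y ∨ x = 0.90.
The residuum of the Łukasiewicz t-norm gives the supremum: min(1, 1 − 1.00 + 0.90).
1 − 1.00 + 0.90 = 0.90, so t = min(1, 0.90) = 0.90.
Check: 1.00 ⊙ 0.90 = max(0, 0.90) = 0.90 ≤ 0.90.

0.90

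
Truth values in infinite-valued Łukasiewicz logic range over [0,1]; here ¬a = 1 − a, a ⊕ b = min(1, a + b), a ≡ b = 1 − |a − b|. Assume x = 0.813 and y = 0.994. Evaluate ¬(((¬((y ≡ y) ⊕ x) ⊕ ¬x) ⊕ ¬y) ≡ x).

0.620

y ≡ y = 1 − |0.994 − 0.994| = 1 − 0.000 = 1.000
(y ≡ y) ⊕ x = min(1, 1.000 + 0.813) = min(1, 1.813) = 1.000
¬((y ≡ y) ⊕ x) = 1 − 1.000 = 0.000
¬x = 1 − 0.813 = 0.187
¬((y ≡ y) ⊕ x) ⊕ ¬x = min(1, 0.000 + 0.187) = min(1, 0.187) = 0.187
¬y = 1 − 0.994 = 0.006
(¬((y ≡ y) ⊕ x) ⊕ ¬x) ⊕ ¬y = min(1, 0.187 + 0.006) = min(1, 0.193) = 0.193
((¬((y ≡ y) ⊕ x) ⊕ ¬x) ⊕ ¬y) ≡ x = 1 − |0.193 − 0.813| = 1 − 0.620 = 0.380
¬(((¬((y ≡ y) ⊕ x) ⊕ ¬x) ⊕ ¬y) ≡ x) = 1 − 0.380 = 0.620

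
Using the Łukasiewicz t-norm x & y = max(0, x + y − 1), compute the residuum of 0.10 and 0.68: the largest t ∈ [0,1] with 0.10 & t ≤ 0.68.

1.00

The residuum of the Łukasiewicz t-norm gives the supremum: min(1, 1 − 0.10 + 0.68).
1 − 0.10 + 0.68 = 1.58, so t = min(1, 1.58) = 1.00.
Check: 0.10 & 1.00 = max(0, 0.10) = 0.10 ≤ 0.68.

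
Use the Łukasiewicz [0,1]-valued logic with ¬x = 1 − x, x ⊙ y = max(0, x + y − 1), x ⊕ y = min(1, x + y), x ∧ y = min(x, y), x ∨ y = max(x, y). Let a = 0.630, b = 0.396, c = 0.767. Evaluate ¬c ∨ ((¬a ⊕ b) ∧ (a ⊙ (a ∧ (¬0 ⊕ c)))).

0.260

¬c = 1 − 0.767 = 0.233
¬a = 1 − 0.630 = 0.370
¬a ⊕ b = min(1, 0.370 + 0.396) = min(1, 0.766) = 0.766
¬0 = 1 − 0.000 = 1.000
¬0 ⊕ c = min(1, 1.000 + 0.767) = min(1, 1.767) = 1.000
a ∧ (¬0 ⊕ c) = min(0.630, 1.000) = 0.630
a ⊙ (a ∧ (¬0 ⊕ c)) = max(0, 0.630 + 0.630 − 1) = max(0, 0.260) = 0.260
(¬a ⊕ b) ∧ (a ⊙ (a ∧ (¬0 ⊕ c))) = min(0.766, 0.260) = 0.260
¬c ∨ ((¬a ⊕ b) ∧ (a ⊙ (a ∧ (¬0 ⊕ c)))) = max(0.233, 0.260) = 0.260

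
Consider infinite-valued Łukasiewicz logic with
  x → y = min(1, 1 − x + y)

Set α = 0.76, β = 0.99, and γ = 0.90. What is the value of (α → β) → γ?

0.90

α → β = min(1, 1 − 0.76 + 0.99) = min(1, 1.23) = 1.00
(α → β) → γ = min(1, 1 − 1.00 + 0.90) = min(1, 0.90) = 0.90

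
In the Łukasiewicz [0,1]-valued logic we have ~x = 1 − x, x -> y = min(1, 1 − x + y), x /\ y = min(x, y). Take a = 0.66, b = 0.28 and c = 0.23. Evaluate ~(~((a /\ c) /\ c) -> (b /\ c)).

a /\ c = min(0.66, 0.23) = 0.23
(a /\ c) /\ c = min(0.23, 0.23) = 0.23
~((a /\ c) /\ c) = 1 − 0.23 = 0.77
b /\ c = min(0.28, 0.23) = 0.23
~((a /\ c) /\ c) -> (b /\ c) = min(1, 1 − 0.77 + 0.23) = min(1, 0.46) = 0.46
~(~((a /\ c) /\ c) -> (b /\ c)) = 1 − 0.46 = 0.54

0.54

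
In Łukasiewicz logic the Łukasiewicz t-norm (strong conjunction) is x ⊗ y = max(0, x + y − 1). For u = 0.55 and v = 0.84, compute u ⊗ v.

0.39

u ⊗ v = max(0, 0.55 + 0.84 − 1) = max(0, 0.39) = 0.39
For comparison, the Gödel (minimum) t-norm min(x, y) would give 0.55.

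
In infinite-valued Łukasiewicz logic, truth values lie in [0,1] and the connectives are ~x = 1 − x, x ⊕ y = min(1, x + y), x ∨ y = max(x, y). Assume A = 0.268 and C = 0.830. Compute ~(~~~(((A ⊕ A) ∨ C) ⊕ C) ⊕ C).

0.170

A ⊕ A = min(1, 0.268 + 0.268) = min(1, 0.536) = 0.536
(A ⊕ A) ∨ C = max(0.536, 0.830) = 0.830
((A ⊕ A) ∨ C) ⊕ C = min(1, 0.830 + 0.830) = min(1, 1.660) = 1.000
~(((A ⊕ A) ∨ C) ⊕ C) = 1 − 1.000 = 0.000
~~(((A ⊕ A) ∨ C) ⊕ C) = 1 − 0.000 = 1.000
~~~(((A ⊕ A) ∨ C) ⊕ C) = 1 − 1.000 = 0.000
~~~(((A ⊕ A) ∨ C) ⊕ C) ⊕ C = min(1, 0.000 + 0.830) = min(1, 0.830) = 0.830
~(~~~(((A ⊕ A) ∨ C) ⊕ C) ⊕ C) = 1 − 0.830 = 0.170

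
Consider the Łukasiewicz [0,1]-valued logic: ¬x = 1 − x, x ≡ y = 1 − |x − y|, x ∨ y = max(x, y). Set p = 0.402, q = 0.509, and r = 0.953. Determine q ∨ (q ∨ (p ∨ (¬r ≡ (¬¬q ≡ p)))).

¬r = 1 − 0.953 = 0.047
¬q = 1 − 0.509 = 0.491
¬¬q = 1 − 0.491 = 0.509
¬¬q ≡ p = 1 − |0.509 − 0.402| = 1 − 0.107 = 0.893
¬r ≡ (¬¬q ≡ p) = 1 − |0.047 − 0.893| = 1 − 0.846 = 0.154
p ∨ (¬r ≡ (¬¬q ≡ p)) = max(0.402, 0.154) = 0.402
q ∨ (p ∨ (¬r ≡ (¬¬q ≡ p))) = max(0.509, 0.402) = 0.509
q ∨ (q ∨ (p ∨ (¬r ≡ (¬¬q ≡ p)))) = max(0.509, 0.509) = 0.509

0.509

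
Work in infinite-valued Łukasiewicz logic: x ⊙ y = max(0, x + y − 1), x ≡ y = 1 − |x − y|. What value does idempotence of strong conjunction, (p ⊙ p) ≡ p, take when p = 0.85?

p ⊙ p = max(0, 0.85 + 0.85 − 1) = max(0, 0.70) = 0.70
(p ⊙ p) ≡ p = 1 − |0.70 − 0.85| = 1 − 0.15 = 0.85
(The value 0.85 < 1 shows this instance is not satisfied; fails in Ł∞ since a ⊗ a = max(0, 2a−1) ≠ a in general.)

0.85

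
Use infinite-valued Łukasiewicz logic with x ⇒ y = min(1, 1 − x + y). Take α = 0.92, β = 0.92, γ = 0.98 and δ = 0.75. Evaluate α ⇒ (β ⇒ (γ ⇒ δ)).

0.93

γ ⇒ δ = min(1, 1 − 0.98 + 0.75) = min(1, 0.77) = 0.77
β ⇒ (γ ⇒ δ) = min(1, 1 − 0.92 + 0.77) = min(1, 0.85) = 0.85
α ⇒ (β ⇒ (γ ⇒ δ)) = min(1, 1 − 0.92 + 0.85) = min(1, 0.93) = 0.93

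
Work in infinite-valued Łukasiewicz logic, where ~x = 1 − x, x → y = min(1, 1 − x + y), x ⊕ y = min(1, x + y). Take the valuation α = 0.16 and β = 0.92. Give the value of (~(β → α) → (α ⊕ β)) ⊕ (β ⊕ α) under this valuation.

β → α = min(1, 1 − 0.92 + 0.16) = min(1, 0.24) = 0.24
~(β → α) = 1 − 0.24 = 0.76
α ⊕ β = min(1, 0.16 + 0.92) = min(1, 1.08) = 1.00
~(β → α) → (α ⊕ β) = min(1, 1 − 0.76 + 1.00) = min(1, 1.24) = 1.00
β ⊕ α = min(1, 0.92 + 0.16) = min(1, 1.08) = 1.00
(~(β → α) → (α ⊕ β)) ⊕ (β ⊕ α) = min(1, 1.00 + 1.00) = min(1, 2.00) = 1.00

1.00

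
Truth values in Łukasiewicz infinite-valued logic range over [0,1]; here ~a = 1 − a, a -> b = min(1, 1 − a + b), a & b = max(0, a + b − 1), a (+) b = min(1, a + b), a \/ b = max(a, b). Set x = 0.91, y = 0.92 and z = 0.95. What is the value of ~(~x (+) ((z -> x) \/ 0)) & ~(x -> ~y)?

~x = 1 − 0.91 = 0.09
z -> x = min(1, 1 − 0.95 + 0.91) = min(1, 0.96) = 0.96
(z -> x) \/ 0 = max(0.96, 0.00) = 0.96
~x (+) ((z -> x) \/ 0) = min(1, 0.09 + 0.96) = min(1, 1.05) = 1.00
~(~x (+) ((z -> x) \/ 0)) = 1 − 1.00 = 0.00
~y = 1 − 0.92 = 0.08
x -> ~y = min(1, 1 − 0.91 + 0.08) = min(1, 0.17) = 0.17
~(x -> ~y) = 1 − 0.17 = 0.83
~(~x (+) ((z -> x) \/ 0)) & ~(x -> ~y) = max(0, 0.00 + 0.83 − 1) = max(0, -0.17) = 0.00

0.00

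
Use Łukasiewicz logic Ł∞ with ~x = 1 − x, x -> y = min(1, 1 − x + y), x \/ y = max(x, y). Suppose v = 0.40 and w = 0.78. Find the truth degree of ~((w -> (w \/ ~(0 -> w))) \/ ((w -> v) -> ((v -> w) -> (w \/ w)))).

0.00

0 -> w = min(1, 1 − 0.00 + 0.78) = min(1, 1.78) = 1.00
~(0 -> w) = 1 − 1.00 = 0.00
w \/ ~(0 -> w) = max(0.78, 0.00) = 0.78
w -> (w \/ ~(0 -> w)) = min(1, 1 − 0.78 + 0.78) = min(1, 1.00) = 1.00
w -> v = min(1, 1 − 0.78 + 0.40) = min(1, 0.62) = 0.62
v -> w = min(1, 1 − 0.40 + 0.78) = min(1, 1.38) = 1.00
w \/ w = max(0.78, 0.78) = 0.78
(v -> w) -> (w \/ w) = min(1, 1 − 1.00 + 0.78) = min(1, 0.78) = 0.78
(w -> v) -> ((v -> w) -> (w \/ w)) = min(1, 1 − 0.62 + 0.78) = min(1, 1.16) = 1.00
(w -> (w \/ ~(0 -> w))) \/ ((w -> v) -> ((v -> w) -> (w \/ w))) = max(1.00, 1.00) = 1.00
~((w -> (w \/ ~(0 -> w))) \/ ((w -> v) -> ((v -> w) -> (w \/ w)))) = 1 − 1.00 = 0.00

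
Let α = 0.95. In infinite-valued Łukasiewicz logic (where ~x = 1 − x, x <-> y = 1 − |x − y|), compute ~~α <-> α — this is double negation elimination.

~α = 1 − 0.95 = 0.05
~~α = 1 − 0.05 = 0.95
~~α <-> α = 1 − |0.95 − 0.95| = 1 − 0.00 = 1.00
(As expected: always 1 in Ł∞ since negation is involutive.)

1.00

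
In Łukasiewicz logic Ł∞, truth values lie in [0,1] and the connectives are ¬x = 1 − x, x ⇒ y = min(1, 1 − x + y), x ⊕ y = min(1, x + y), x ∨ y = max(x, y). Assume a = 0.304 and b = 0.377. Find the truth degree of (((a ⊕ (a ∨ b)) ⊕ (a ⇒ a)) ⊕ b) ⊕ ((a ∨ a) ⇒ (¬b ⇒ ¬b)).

a ∨ b = max(0.304, 0.377) = 0.377
a ⊕ (a ∨ b) = min(1, 0.304 + 0.377) = min(1, 0.681) = 0.681
a ⇒ a = min(1, 1 − 0.304 + 0.304) = min(1, 1.000) = 1.000
(a ⊕ (a ∨ b)) ⊕ (a ⇒ a) = min(1, 0.681 + 1.000) = min(1, 1.681) = 1.000
((a ⊕ (a ∨ b)) ⊕ (a ⇒ a)) ⊕ b = min(1, 1.000 + 0.377) = min(1, 1.377) = 1.000
a ∨ a = max(0.304, 0.304) = 0.304
¬b = 1 − 0.377 = 0.623
¬b ⇒ ¬b = min(1, 1 − 0.623 + 0.623) = min(1, 1.000) = 1.000
(a ∨ a) ⇒ (¬b ⇒ ¬b) = min(1, 1 − 0.304 + 1.000) = min(1, 1.696) = 1.000
(((a ⊕ (a ∨ b)) ⊕ (a ⇒ a)) ⊕ b) ⊕ ((a ∨ a) ⇒ (¬b ⇒ ¬b)) = min(1, 1.000 + 1.000) = min(1, 2.000) = 1.000

1.000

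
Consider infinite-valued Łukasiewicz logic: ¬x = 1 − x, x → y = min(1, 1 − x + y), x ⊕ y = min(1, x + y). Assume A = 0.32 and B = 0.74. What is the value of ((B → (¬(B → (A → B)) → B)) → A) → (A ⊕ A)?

1.00

A → B = min(1, 1 − 0.32 + 0.74) = min(1, 1.42) = 1.00
B → (A → B) = min(1, 1 − 0.74 + 1.00) = min(1, 1.26) = 1.00
¬(B → (A → B)) = 1 − 1.00 = 0.00
¬(B → (A → B)) → B = min(1, 1 − 0.00 + 0.74) = min(1, 1.74) = 1.00
B → (¬(B → (A → B)) → B) = min(1, 1 − 0.74 + 1.00) = min(1, 1.26) = 1.00
(B → (¬(B → (A → B)) → B)) → A = min(1, 1 − 1.00 + 0.32) = min(1, 0.32) = 0.32
A ⊕ A = min(1, 0.32 + 0.32) = min(1, 0.64) = 0.64
((B → (¬(B → (A → B)) → B)) → A) → (A ⊕ A) = min(1, 1 − 0.32 + 0.64) = min(1, 1.32) = 1.00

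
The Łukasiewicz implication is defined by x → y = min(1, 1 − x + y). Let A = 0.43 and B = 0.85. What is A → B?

1.00

A → B = min(1, 1 − 0.43 + 0.85) = min(1, 1.42) = 1.00
For comparison, the Gödel implication (1 if x ≤ y else y) would give 1.00.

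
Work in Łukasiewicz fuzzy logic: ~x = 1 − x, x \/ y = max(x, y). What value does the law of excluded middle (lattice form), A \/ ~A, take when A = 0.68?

0.68

~A = 1 − 0.68 = 0.32
A \/ ~A = max(0.68, 0.32) = 0.68
(The value 0.68 < 1 shows this instance is not satisfied; not a Ł∞-tautology — its value is max(a, 1−a).)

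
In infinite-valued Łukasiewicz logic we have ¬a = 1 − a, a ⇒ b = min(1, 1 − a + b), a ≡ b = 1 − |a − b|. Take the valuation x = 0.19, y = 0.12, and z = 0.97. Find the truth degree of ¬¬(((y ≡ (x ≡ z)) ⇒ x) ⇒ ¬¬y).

x ≡ z = 1 − |0.19 − 0.97| = 1 − 0.78 = 0.22
y ≡ (x ≡ z) = 1 − |0.12 − 0.22| = 1 − 0.10 = 0.90
(y ≡ (x ≡ z)) ⇒ x = min(1, 1 − 0.90 + 0.19) = min(1, 0.29) = 0.29
¬y = 1 − 0.12 = 0.88
¬¬y = 1 − 0.88 = 0.12
((y ≡ (x ≡ z)) ⇒ x) ⇒ ¬¬y = min(1, 1 − 0.29 + 0.12) = min(1, 0.83) = 0.83
¬(((y ≡ (x ≡ z)) ⇒ x) ⇒ ¬¬y) = 1 − 0.83 = 0.17
¬¬(((y ≡ (x ≡ z)) ⇒ x) ⇒ ¬¬y) = 1 − 0.17 = 0.83

0.83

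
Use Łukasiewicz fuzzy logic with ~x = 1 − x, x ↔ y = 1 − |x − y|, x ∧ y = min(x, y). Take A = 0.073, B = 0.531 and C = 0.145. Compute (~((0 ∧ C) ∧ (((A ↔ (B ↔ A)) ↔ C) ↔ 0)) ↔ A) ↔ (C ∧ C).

0.928

0 ∧ C = min(0.000, 0.145) = 0.000
B ↔ A = 1 − |0.531 − 0.073| = 1 − 0.458 = 0.542
A ↔ (B ↔ A) = 1 − |0.073 − 0.542| = 1 − 0.469 = 0.531
(A ↔ (B ↔ A)) ↔ C = 1 − |0.531 − 0.145| = 1 − 0.386 = 0.614
((A ↔ (B ↔ A)) ↔ C) ↔ 0 = 1 − |0.614 − 0.000| = 1 − 0.614 = 0.386
(0 ∧ C) ∧ (((A ↔ (B ↔ A)) ↔ C) ↔ 0) = min(0.000, 0.386) = 0.000
~((0 ∧ C) ∧ (((A ↔ (B ↔ A)) ↔ C) ↔ 0)) = 1 − 0.000 = 1.000
~((0 ∧ C) ∧ (((A ↔ (B ↔ A)) ↔ C) ↔ 0)) ↔ A = 1 − |1.000 − 0.073| = 1 − 0.927 = 0.073
C ∧ C = min(0.145, 0.145) = 0.145
(~((0 ∧ C) ∧ (((A ↔ (B ↔ A)) ↔ C) ↔ 0)) ↔ A) ↔ (C ∧ C) = 1 − |0.073 − 0.145| = 1 − 0.072 = 0.928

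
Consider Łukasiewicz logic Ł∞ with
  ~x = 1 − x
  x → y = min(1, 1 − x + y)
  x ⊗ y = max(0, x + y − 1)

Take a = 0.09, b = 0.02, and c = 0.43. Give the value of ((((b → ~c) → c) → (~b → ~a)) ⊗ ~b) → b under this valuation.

~c = 1 − 0.43 = 0.57
b → ~c = min(1, 1 − 0.02 + 0.57) = min(1, 1.55) = 1.00
(b → ~c) → c = min(1, 1 − 1.00 + 0.43) = min(1, 0.43) = 0.43
~b = 1 − 0.02 = 0.98
~a = 1 − 0.09 = 0.91
~b → ~a = min(1, 1 − 0.98 + 0.91) = min(1, 0.93) = 0.93
((b → ~c) → c) → (~b → ~a) = min(1, 1 − 0.43 + 0.93) = min(1, 1.50) = 1.00
(((b → ~c) → c) → (~b → ~a)) ⊗ ~b = max(0, 1.00 + 0.98 − 1) = max(0, 0.98) = 0.98
((((b → ~c) → c) → (~b → ~a)) ⊗ ~b) → b = min(1, 1 − 0.98 + 0.02) = min(1, 0.04) = 0.04

0.04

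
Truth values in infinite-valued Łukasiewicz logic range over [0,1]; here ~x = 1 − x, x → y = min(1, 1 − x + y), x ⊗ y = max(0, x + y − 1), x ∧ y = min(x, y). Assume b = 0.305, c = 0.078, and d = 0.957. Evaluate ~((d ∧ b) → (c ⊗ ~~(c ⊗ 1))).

d ∧ b = min(0.957, 0.305) = 0.305
c ⊗ 1 = max(0, 0.078 + 1.000 − 1) = max(0, 0.078) = 0.078
~(c ⊗ 1) = 1 − 0.078 = 0.922
~~(c ⊗ 1) = 1 − 0.922 = 0.078
c ⊗ ~~(c ⊗ 1) = max(0, 0.078 + 0.078 − 1) = max(0, -0.844) = 0.000
(d ∧ b) → (c ⊗ ~~(c ⊗ 1)) = min(1, 1 − 0.305 + 0.000) = min(1, 0.695) = 0.695
~((d ∧ b) → (c ⊗ ~~(c ⊗ 1))) = 1 − 0.695 = 0.305

0.305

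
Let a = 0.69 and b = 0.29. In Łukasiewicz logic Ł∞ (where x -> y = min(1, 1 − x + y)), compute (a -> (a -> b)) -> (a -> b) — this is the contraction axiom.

0.69

a -> b = min(1, 1 − 0.69 + 0.29) = min(1, 0.60) = 0.60
a -> (a -> b) = min(1, 1 − 0.69 + 0.60) = min(1, 0.91) = 0.91
(a -> (a -> b)) -> (a -> b) = min(1, 1 − 0.91 + 0.60) = min(1, 0.69) = 0.69
(The value 0.69 < 1 shows this instance is not satisfied; fails in Ł∞ (the t-norm is not idempotent).)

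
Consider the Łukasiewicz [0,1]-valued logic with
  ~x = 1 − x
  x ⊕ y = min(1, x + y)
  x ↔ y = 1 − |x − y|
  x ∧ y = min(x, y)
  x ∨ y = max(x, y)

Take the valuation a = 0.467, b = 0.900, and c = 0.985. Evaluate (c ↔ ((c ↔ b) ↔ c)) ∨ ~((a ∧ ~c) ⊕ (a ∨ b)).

0.945

c ↔ b = 1 − |0.985 − 0.900| = 1 − 0.085 = 0.915
(c ↔ b) ↔ c = 1 − |0.915 − 0.985| = 1 − 0.070 = 0.930
c ↔ ((c ↔ b) ↔ c) = 1 − |0.985 − 0.930| = 1 − 0.055 = 0.945
~c = 1 − 0.985 = 0.015
a ∧ ~c = min(0.467, 0.015) = 0.015
a ∨ b = max(0.467, 0.900) = 0.900
(a ∧ ~c) ⊕ (a ∨ b) = min(1, 0.015 + 0.900) = min(1, 0.915) = 0.915
~((a ∧ ~c) ⊕ (a ∨ b)) = 1 − 0.915 = 0.085
(c ↔ ((c ↔ b) ↔ c)) ∨ ~((a ∧ ~c) ⊕ (a ∨ b)) = max(0.945, 0.085) = 0.945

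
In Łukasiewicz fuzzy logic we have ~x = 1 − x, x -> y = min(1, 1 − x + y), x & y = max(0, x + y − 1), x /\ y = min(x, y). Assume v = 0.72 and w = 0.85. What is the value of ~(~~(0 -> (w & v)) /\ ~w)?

w & v = max(0, 0.85 + 0.72 − 1) = max(0, 0.57) = 0.57
0 -> (w & v) = min(1, 1 − 0.00 + 0.57) = min(1, 1.57) = 1.00
~(0 -> (w & v)) = 1 − 1.00 = 0.00
~~(0 -> (w & v)) = 1 − 0.00 = 1.00
~w = 1 − 0.85 = 0.15
~~(0 -> (w & v)) /\ ~w = min(1.00, 0.15) = 0.15
~(~~(0 -> (w & v)) /\ ~w) = 1 − 0.15 = 0.85

0.85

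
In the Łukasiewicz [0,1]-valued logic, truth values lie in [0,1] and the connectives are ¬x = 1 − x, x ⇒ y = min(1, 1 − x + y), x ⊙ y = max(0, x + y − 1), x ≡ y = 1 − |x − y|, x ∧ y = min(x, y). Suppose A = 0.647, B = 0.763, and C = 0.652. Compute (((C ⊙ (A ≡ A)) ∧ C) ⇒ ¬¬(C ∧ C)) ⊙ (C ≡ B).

0.889

A ≡ A = 1 − |0.647 − 0.647| = 1 − 0.000 = 1.000
C ⊙ (A ≡ A) = max(0, 0.652 + 1.000 − 1) = max(0, 0.652) = 0.652
(C ⊙ (A ≡ A)) ∧ C = min(0.652, 0.652) = 0.652
C ∧ C = min(0.652, 0.652) = 0.652
¬(C ∧ C) = 1 − 0.652 = 0.348
¬¬(C ∧ C) = 1 − 0.348 = 0.652
((C ⊙ (A ≡ A)) ∧ C) ⇒ ¬¬(C ∧ C) = min(1, 1 − 0.652 + 0.652) = min(1, 1.000) = 1.000
C ≡ B = 1 − |0.652 − 0.763| = 1 − 0.111 = 0.889
(((C ⊙ (A ≡ A)) ∧ C) ⇒ ¬¬(C ∧ C)) ⊙ (C ≡ B) = max(0, 1.000 + 0.889 − 1) = max(0, 0.889) = 0.889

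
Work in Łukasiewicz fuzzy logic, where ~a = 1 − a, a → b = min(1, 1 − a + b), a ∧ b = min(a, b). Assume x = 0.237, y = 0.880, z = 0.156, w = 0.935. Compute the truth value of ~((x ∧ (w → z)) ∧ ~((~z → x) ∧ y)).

w → z = min(1, 1 − 0.935 + 0.156) = min(1, 0.221) = 0.221
x ∧ (w → z) = min(0.237, 0.221) = 0.221
~z = 1 − 0.156 = 0.844
~z → x = min(1, 1 − 0.844 + 0.237) = min(1, 0.393) = 0.393
(~z → x) ∧ y = min(0.393, 0.880) = 0.393
~((~z → x) ∧ y) = 1 − 0.393 = 0.607
(x ∧ (w → z)) ∧ ~((~z → x) ∧ y) = min(0.221, 0.607) = 0.221
~((x ∧ (w → z)) ∧ ~((~z → x) ∧ y)) = 1 − 0.221 = 0.779

0.779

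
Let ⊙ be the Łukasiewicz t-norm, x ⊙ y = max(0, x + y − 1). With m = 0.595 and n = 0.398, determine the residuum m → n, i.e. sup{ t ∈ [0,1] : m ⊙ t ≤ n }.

0.803

The residuum of the Łukasiewicz t-norm gives the supremum: min(1, 1 − 0.595 + 0.398).
1 − 0.595 + 0.398 = 0.803, so t = min(1, 0.803) = 0.803.
Check: 0.595 ⊙ 0.803 = max(0, 0.398) = 0.398 ≤ 0.398.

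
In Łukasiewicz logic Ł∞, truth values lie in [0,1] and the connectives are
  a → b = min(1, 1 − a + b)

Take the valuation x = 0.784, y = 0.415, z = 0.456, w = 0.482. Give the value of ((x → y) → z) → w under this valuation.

x → y = min(1, 1 − 0.784 + 0.415) = min(1, 0.631) = 0.631
(x → y) → z = min(1, 1 − 0.631 + 0.456) = min(1, 0.825) = 0.825
((x → y) → z) → w = min(1, 1 − 0.825 + 0.482) = min(1, 0.657) = 0.657

0.657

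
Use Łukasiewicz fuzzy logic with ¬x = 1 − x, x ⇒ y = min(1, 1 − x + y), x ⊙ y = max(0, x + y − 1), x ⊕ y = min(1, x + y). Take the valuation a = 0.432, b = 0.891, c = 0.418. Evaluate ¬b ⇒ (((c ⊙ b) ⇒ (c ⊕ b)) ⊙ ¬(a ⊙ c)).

1.000

¬b = 1 − 0.891 = 0.109
c ⊙ b = max(0, 0.418 + 0.891 − 1) = max(0, 0.309) = 0.309
c ⊕ b = min(1, 0.418 + 0.891) = min(1, 1.309) = 1.000
(c ⊙ b) ⇒ (c ⊕ b) = min(1, 1 − 0.309 + 1.000) = min(1, 1.691) = 1.000
a ⊙ c = max(0, 0.432 + 0.418 − 1) = max(0, -0.150) = 0.000
¬(a ⊙ c) = 1 − 0.000 = 1.000
((c ⊙ b) ⇒ (c ⊕ b)) ⊙ ¬(a ⊙ c) = max(0, 1.000 + 1.000 − 1) = max(0, 1.000) = 1.000
¬b ⇒ (((c ⊙ b) ⇒ (c ⊕ b)) ⊙ ¬(a ⊙ c)) = min(1, 1 − 0.109 + 1.000) = min(1, 1.891) = 1.000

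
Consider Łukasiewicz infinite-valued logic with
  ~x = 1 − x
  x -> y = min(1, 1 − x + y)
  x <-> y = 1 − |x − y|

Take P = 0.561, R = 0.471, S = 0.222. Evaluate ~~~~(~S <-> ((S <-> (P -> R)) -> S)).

~S = 1 − 0.222 = 0.778
P -> R = min(1, 1 − 0.561 + 0.471) = min(1, 0.910) = 0.910
S <-> (P -> R) = 1 − |0.222 − 0.910| = 1 − 0.688 = 0.312
(S <-> (P -> R)) -> S = min(1, 1 − 0.312 + 0.222) = min(1, 0.910) = 0.910
~S <-> ((S <-> (P -> R)) -> S) = 1 − |0.778 − 0.910| = 1 − 0.132 = 0.868
~(~S <-> ((S <-> (P -> R)) -> S)) = 1 − 0.868 = 0.132
~~(~S <-> ((S <-> (P -> R)) -> S)) = 1 − 0.132 = 0.868
~~~(~S <-> ((S <-> (P -> R)) -> S)) = 1 − 0.868 = 0.132
~~~~(~S <-> ((S <-> (P -> R)) -> S)) = 1 − 0.132 = 0.868

0.868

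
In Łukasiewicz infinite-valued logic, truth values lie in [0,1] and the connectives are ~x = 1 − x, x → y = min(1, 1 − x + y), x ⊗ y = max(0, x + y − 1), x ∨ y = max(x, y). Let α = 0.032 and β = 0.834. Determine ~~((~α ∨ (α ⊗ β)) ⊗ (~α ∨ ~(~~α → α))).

~α = 1 − 0.032 = 0.968
α ⊗ β = max(0, 0.032 + 0.834 − 1) = max(0, -0.134) = 0.000
~α ∨ (α ⊗ β) = max(0.968, 0.000) = 0.968
~~α = 1 − 0.968 = 0.032
~~α → α = min(1, 1 − 0.032 + 0.032) = min(1, 1.000) = 1.000
~(~~α → α) = 1 − 1.000 = 0.000
~α ∨ ~(~~α → α) = max(0.968, 0.000) = 0.968
(~α ∨ (α ⊗ β)) ⊗ (~α ∨ ~(~~α → α)) = max(0, 0.968 + 0.968 − 1) = max(0, 0.936) = 0.936
~((~α ∨ (α ⊗ β)) ⊗ (~α ∨ ~(~~α → α))) = 1 − 0.936 = 0.064
~~((~α ∨ (α ⊗ β)) ⊗ (~α ∨ ~(~~α → α))) = 1 − 0.064 = 0.936

0.936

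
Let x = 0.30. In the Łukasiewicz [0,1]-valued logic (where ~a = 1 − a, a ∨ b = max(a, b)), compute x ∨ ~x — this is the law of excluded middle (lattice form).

0.70

~x = 1 − 0.30 = 0.70
x ∨ ~x = max(0.30, 0.70) = 0.70
(The value 0.70 < 1 shows this instance is not satisfied; not a Ł∞-tautology — its value is max(a, 1−a).)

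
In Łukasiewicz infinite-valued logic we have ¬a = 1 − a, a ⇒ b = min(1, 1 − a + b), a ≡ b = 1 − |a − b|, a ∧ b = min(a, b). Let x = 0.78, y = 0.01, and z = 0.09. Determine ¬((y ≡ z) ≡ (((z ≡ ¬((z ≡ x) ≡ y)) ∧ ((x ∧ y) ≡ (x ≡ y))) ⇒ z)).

0.61

y ≡ z = 1 − |0.01 − 0.09| = 1 − 0.08 = 0.92
z ≡ x = 1 − |0.09 − 0.78| = 1 − 0.69 = 0.31
(z ≡ x) ≡ y = 1 − |0.31 − 0.01| = 1 − 0.30 = 0.70
¬((z ≡ x) ≡ y) = 1 − 0.70 = 0.30
z ≡ ¬((z ≡ x) ≡ y) = 1 − |0.09 − 0.30| = 1 − 0.21 = 0.79
x ∧ y = min(0.78, 0.01) = 0.01
x ≡ y = 1 − |0.78 − 0.01| = 1 − 0.77 = 0.23
(x ∧ y) ≡ (x ≡ y) = 1 − |0.01 − 0.23| = 1 − 0.22 = 0.78
(z ≡ ¬((z ≡ x) ≡ y)) ∧ ((x ∧ y) ≡ (x ≡ y)) = min(0.79, 0.78) = 0.78
((z ≡ ¬((z ≡ x) ≡ y)) ∧ ((x ∧ y) ≡ (x ≡ y))) ⇒ z = min(1, 1 − 0.78 + 0.09) = min(1, 0.31) = 0.31
(y ≡ z) ≡ (((z ≡ ¬((z ≡ x) ≡ y)) ∧ ((x ∧ y) ≡ (x ≡ y))) ⇒ z) = 1 − |0.92 − 0.31| = 1 − 0.61 = 0.39
¬((y ≡ z) ≡ (((z ≡ ¬((z ≡ x) ≡ y)) ∧ ((x ∧ y) ≡ (x ≡ y))) ⇒ z)) = 1 − 0.39 = 0.61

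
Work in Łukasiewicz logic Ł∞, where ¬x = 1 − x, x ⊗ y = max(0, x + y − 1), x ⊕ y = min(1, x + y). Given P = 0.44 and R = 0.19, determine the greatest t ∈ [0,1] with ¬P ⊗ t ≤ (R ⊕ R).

0.82

¬P = 1 − 0.44 = 0.56
So the left factor is ¬P = 0.56.
R ⊕ R = min(1, 0.19 + 0.19) = min(1, 0.38) = 0.38
So the right-hand bound is R ⊕ R = 0.38.
The residuum of the Łukasiewicz t-norm gives the supremum: min(1, 1 − 0.56 + 0.38).
1 − 0.56 + 0.38 = 0.82, so t = min(1, 0.82) = 0.82.
Check: 0.56 ⊗ 0.82 = max(0, 0.38) = 0.38 ≤ 0.38.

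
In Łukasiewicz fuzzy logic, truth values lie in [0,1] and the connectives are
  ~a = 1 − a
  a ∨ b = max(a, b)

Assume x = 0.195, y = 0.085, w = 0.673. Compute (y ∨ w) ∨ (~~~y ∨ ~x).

y ∨ w = max(0.085, 0.673) = 0.673
~y = 1 − 0.085 = 0.915
~~y = 1 − 0.915 = 0.085
~~~y = 1 − 0.085 = 0.915
~x = 1 − 0.195 = 0.805
~~~y ∨ ~x = max(0.915, 0.805) = 0.915
(y ∨ w) ∨ (~~~y ∨ ~x) = max(0.673, 0.915) = 0.915

0.915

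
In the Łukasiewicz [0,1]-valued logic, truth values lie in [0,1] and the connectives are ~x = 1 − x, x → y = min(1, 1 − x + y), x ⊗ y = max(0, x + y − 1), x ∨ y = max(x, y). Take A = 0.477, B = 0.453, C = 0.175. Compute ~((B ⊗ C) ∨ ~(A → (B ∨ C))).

B ⊗ C = max(0, 0.453 + 0.175 − 1) = max(0, -0.372) = 0.000
B ∨ C = max(0.453, 0.175) = 0.453
A → (B ∨ C) = min(1, 1 − 0.477 + 0.453) = min(1, 0.976) = 0.976
~(A → (B ∨ C)) = 1 − 0.976 = 0.024
(B ⊗ C) ∨ ~(A → (B ∨ C)) = max(0.000, 0.024) = 0.024
~((B ⊗ C) ∨ ~(A → (B ∨ C))) = 1 − 0.024 = 0.976

0.976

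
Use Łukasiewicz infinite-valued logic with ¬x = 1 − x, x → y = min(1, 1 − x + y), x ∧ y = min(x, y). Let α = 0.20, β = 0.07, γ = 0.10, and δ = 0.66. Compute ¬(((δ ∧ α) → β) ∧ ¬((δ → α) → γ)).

0.56

δ ∧ α = min(0.66, 0.20) = 0.20
(δ ∧ α) → β = min(1, 1 − 0.20 + 0.07) = min(1, 0.87) = 0.87
δ → α = min(1, 1 − 0.66 + 0.20) = min(1, 0.54) = 0.54
(δ → α) → γ = min(1, 1 − 0.54 + 0.10) = min(1, 0.56) = 0.56
¬((δ → α) → γ) = 1 − 0.56 = 0.44
((δ ∧ α) → β) ∧ ¬((δ → α) → γ) = min(0.87, 0.44) = 0.44
¬(((δ ∧ α) → β) ∧ ¬((δ → α) → γ)) = 1 − 0.44 = 0.56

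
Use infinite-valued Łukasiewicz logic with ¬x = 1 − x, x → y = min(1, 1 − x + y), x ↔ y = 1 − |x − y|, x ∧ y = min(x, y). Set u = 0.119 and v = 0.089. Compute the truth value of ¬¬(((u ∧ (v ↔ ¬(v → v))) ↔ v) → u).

0.149

v → v = min(1, 1 − 0.089 + 0.089) = min(1, 1.000) = 1.000
¬(v → v) = 1 − 1.000 = 0.000
v ↔ ¬(v → v) = 1 − |0.089 − 0.000| = 1 − 0.089 = 0.911
u ∧ (v ↔ ¬(v → v)) = min(0.119, 0.911) = 0.119
(u ∧ (v ↔ ¬(v → v))) ↔ v = 1 − |0.119 − 0.089| = 1 − 0.030 = 0.970
((u ∧ (v ↔ ¬(v → v))) ↔ v) → u = min(1, 1 − 0.970 + 0.119) = min(1, 0.149) = 0.149
¬(((u ∧ (v ↔ ¬(v → v))) ↔ v) → u) = 1 − 0.149 = 0.851
¬¬(((u ∧ (v ↔ ¬(v → v))) ↔ v) → u) = 1 − 0.851 = 0.149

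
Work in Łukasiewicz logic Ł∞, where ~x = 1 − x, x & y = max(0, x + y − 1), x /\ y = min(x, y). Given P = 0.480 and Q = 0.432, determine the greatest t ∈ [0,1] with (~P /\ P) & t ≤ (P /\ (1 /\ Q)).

~P = 1 − 0.480 = 0.520
~P /\ P = min(0.520, 0.480) = 0.480
So the left factor is ~P /\ P = 0.480.
1 /\ Q = min(1.000, 0.432) = 0.432
P /\ (1 /\ Q) = min(0.480, 0.432) = 0.432
So the right-hand bound is P /\ (1 /\ Q) = 0.432.
The residuum of the Łukasiewicz t-norm gives the supremum: min(1, 1 − 0.480 + 0.432).
1 − 0.480 + 0.432 = 0.952, so t = min(1, 0.952) = 0.952.
Check: 0.480 & 0.952 = max(0, 0.432) = 0.432 ≤ 0.432.

0.952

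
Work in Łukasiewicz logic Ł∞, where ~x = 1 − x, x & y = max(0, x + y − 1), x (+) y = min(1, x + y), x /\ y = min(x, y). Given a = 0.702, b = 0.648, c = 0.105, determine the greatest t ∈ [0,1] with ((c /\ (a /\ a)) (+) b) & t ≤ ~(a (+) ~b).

a /\ a = min(0.702, 0.702) = 0.702
c /\ (a /\ a) = min(0.105, 0.702) = 0.105
(c /\ (a /\ a)) (+) b = min(1, 0.105 + 0.648) = min(1, 0.753) = 0.753
So the left factor is (c /\ (a /\ a)) (+) b = 0.753.
~b = 1 − 0.648 = 0.352
a (+) ~b = min(1, 0.702 + 0.352) = min(1, 1.054) = 1.000
~(a (+) ~b) = 1 − 1.000 = 0.000
So the right-hand bound is ~(a (+) ~b) = 0.000.
The residuum of the Łukasiewicz t-norm gives the supremum: min(1, 1 − 0.753 + 0.000).
1 − 0.753 + 0.000 = 0.247, so t = min(1, 0.247) = 0.247.
Check: 0.753 & 0.247 = max(0, 0.000) = 0.000 ≤ 0.000.

0.247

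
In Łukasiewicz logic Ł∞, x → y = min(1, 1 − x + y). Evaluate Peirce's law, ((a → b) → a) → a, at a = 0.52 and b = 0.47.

0.95

a → b = min(1, 1 − 0.52 + 0.47) = min(1, 0.95) = 0.95
(a → b) → a = min(1, 1 − 0.95 + 0.52) = min(1, 0.57) = 0.57
((a → b) → a) → a = min(1, 1 − 0.57 + 0.52) = min(1, 0.95) = 0.95
(The value 0.95 < 1 shows this instance is not satisfied; not a Ł∞-tautology in general.)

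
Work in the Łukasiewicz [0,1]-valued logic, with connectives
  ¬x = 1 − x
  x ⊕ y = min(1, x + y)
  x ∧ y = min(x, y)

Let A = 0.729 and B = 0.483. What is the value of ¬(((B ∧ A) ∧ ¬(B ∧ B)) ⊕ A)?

B ∧ A = min(0.483, 0.729) = 0.483
B ∧ B = min(0.483, 0.483) = 0.483
¬(B ∧ B) = 1 − 0.483 = 0.517
(B ∧ A) ∧ ¬(B ∧ B) = min(0.483, 0.517) = 0.483
((B ∧ A) ∧ ¬(B ∧ B)) ⊕ A = min(1, 0.483 + 0.729) = min(1, 1.212) = 1.000
¬(((B ∧ A) ∧ ¬(B ∧ B)) ⊕ A) = 1 − 1.000 = 0.000

0.000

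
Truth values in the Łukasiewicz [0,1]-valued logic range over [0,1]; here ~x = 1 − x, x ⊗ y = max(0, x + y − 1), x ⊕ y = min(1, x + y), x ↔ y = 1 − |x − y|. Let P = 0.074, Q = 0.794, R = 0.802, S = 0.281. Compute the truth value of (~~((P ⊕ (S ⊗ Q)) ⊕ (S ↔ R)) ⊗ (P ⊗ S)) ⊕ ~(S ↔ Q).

S ⊗ Q = max(0, 0.281 + 0.794 − 1) = max(0, 0.075) = 0.075
P ⊕ (S ⊗ Q) = min(1, 0.074 + 0.075) = min(1, 0.149) = 0.149
S ↔ R = 1 − |0.281 − 0.802| = 1 − 0.521 = 0.479
(P ⊕ (S ⊗ Q)) ⊕ (S ↔ R) = min(1, 0.149 + 0.479) = min(1, 0.628) = 0.628
~((P ⊕ (S ⊗ Q)) ⊕ (S ↔ R)) = 1 − 0.628 = 0.372
~~((P ⊕ (S ⊗ Q)) ⊕ (S ↔ R)) = 1 − 0.372 = 0.628
P ⊗ S = max(0, 0.074 + 0.281 − 1) = max(0, -0.645) = 0.000
~~((P ⊕ (S ⊗ Q)) ⊕ (S ↔ R)) ⊗ (P ⊗ S) = max(0, 0.628 + 0.000 − 1) = max(0, -0.372) = 0.000
S ↔ Q = 1 − |0.281 − 0.794| = 1 − 0.513 = 0.487
~(S ↔ Q) = 1 − 0.487 = 0.513
(~~((P ⊕ (S ⊗ Q)) ⊕ (S ↔ R)) ⊗ (P ⊗ S)) ⊕ ~(S ↔ Q) = min(1, 0.000 + 0.513) = min(1, 0.513) = 0.513

0.513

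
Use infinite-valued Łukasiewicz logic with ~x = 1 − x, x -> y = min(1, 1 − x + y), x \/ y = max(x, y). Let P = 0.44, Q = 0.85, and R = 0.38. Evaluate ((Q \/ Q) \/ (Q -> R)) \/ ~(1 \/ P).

0.85

Q \/ Q = max(0.85, 0.85) = 0.85
Q -> R = min(1, 1 − 0.85 + 0.38) = min(1, 0.53) = 0.53
(Q \/ Q) \/ (Q -> R) = max(0.85, 0.53) = 0.85
1 \/ P = max(1.00, 0.44) = 1.00
~(1 \/ P) = 1 − 1.00 = 0.00
((Q \/ Q) \/ (Q -> R)) \/ ~(1 \/ P) = max(0.85, 0.00) = 0.85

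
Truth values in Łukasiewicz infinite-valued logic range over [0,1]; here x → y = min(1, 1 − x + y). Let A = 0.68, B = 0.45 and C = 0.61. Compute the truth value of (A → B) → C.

A → B = min(1, 1 − 0.68 + 0.45) = min(1, 0.77) = 0.77
(A → B) → C = min(1, 1 − 0.77 + 0.61) = min(1, 0.84) = 0.84

0.84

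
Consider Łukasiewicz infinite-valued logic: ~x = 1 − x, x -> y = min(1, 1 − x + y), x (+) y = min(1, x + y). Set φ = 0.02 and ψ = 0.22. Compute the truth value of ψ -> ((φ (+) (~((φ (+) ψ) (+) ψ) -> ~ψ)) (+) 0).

φ (+) ψ = min(1, 0.02 + 0.22) = min(1, 0.24) = 0.24
(φ (+) ψ) (+) ψ = min(1, 0.24 + 0.22) = min(1, 0.46) = 0.46
~((φ (+) ψ) (+) ψ) = 1 − 0.46 = 0.54
~ψ = 1 − 0.22 = 0.78
~((φ (+) ψ) (+) ψ) -> ~ψ = min(1, 1 − 0.54 + 0.78) = min(1, 1.24) = 1.00
φ (+) (~((φ (+) ψ) (+) ψ) -> ~ψ) = min(1, 0.02 + 1.00) = min(1, 1.02) = 1.00
(φ (+) (~((φ (+) ψ) (+) ψ) -> ~ψ)) (+) 0 = min(1, 1.00 + 0.00) = min(1, 1.00) = 1.00
ψ -> ((φ (+) (~((φ (+) ψ) (+) ψ) -> ~ψ)) (+) 0) = min(1, 1 − 0.22 + 1.00) = min(1, 1.78) = 1.00

1.00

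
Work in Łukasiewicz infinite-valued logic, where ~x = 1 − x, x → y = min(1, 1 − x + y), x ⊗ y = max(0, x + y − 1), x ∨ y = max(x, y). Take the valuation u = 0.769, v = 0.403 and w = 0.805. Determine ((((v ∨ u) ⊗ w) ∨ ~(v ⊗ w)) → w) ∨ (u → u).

v ∨ u = max(0.403, 0.769) = 0.769
(v ∨ u) ⊗ w = max(0, 0.769 + 0.805 − 1) = max(0, 0.574) = 0.574
v ⊗ w = max(0, 0.403 + 0.805 − 1) = max(0, 0.208) = 0.208
~(v ⊗ w) = 1 − 0.208 = 0.792
((v ∨ u) ⊗ w) ∨ ~(v ⊗ w) = max(0.574, 0.792) = 0.792
(((v ∨ u) ⊗ w) ∨ ~(v ⊗ w)) → w = min(1, 1 − 0.792 + 0.805) = min(1, 1.013) = 1.000
u → u = min(1, 1 − 0.769 + 0.769) = min(1, 1.000) = 1.000
((((v ∨ u) ⊗ w) ∨ ~(v ⊗ w)) → w) ∨ (u → u) = max(1.000, 1.000) = 1.000

1.000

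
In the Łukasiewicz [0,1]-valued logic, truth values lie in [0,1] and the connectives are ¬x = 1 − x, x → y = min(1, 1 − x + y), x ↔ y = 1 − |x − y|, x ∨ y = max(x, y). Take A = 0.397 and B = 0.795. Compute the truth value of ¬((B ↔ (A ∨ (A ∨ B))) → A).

0.603

A ∨ B = max(0.397, 0.795) = 0.795
A ∨ (A ∨ B) = max(0.397, 0.795) = 0.795
B ↔ (A ∨ (A ∨ B)) = 1 − |0.795 − 0.795| = 1 − 0.000 = 1.000
(B ↔ (A ∨ (A ∨ B))) → A = min(1, 1 − 1.000 + 0.397) = min(1, 0.397) = 0.397
¬((B ↔ (A ∨ (A ∨ B))) → A) = 1 − 0.397 = 0.603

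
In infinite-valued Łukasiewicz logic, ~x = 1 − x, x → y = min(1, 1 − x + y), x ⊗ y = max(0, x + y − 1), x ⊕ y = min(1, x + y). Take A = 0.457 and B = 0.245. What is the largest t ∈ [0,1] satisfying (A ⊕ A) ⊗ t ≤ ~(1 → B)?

0.841

A ⊕ A = min(1, 0.457 + 0.457) = min(1, 0.914) = 0.914
So the left factor is A ⊕ A = 0.914.
1 → B = min(1, 1 − 1.000 + 0.245) = min(1, 0.245) = 0.245
~(1 → B) = 1 − 0.245 = 0.755
So the right-hand bound is ~(1 → B) = 0.755.
The residuum of the Łukasiewicz t-norm gives the supremum: min(1, 1 − 0.914 + 0.755).
1 − 0.914 + 0.755 = 0.841, so t = min(1, 0.841) = 0.841.
Check: 0.914 ⊗ 0.841 = max(0, 0.755) = 0.755 ≤ 0.755.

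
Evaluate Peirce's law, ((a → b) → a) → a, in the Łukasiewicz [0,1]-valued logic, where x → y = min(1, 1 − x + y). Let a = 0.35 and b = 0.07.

a → b = min(1, 1 − 0.35 + 0.07) = min(1, 0.72) = 0.72
(a → b) → a = min(1, 1 − 0.72 + 0.35) = min(1, 0.63) = 0.63
((a → b) → a) → a = min(1, 1 − 0.63 + 0.35) = min(1, 0.72) = 0.72
(The value 0.72 < 1 shows this instance is not satisfied; not a Ł∞-tautology in general.)

0.72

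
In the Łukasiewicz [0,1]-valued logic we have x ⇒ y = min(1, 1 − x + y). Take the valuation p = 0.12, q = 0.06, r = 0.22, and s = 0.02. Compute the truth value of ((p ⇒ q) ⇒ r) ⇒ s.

0.74

p ⇒ q = min(1, 1 − 0.12 + 0.06) = min(1, 0.94) = 0.94
(p ⇒ q) ⇒ r = min(1, 1 − 0.94 + 0.22) = min(1, 0.28) = 0.28
((p ⇒ q) ⇒ r) ⇒ s = min(1, 1 − 0.28 + 0.02) = min(1, 0.74) = 0.74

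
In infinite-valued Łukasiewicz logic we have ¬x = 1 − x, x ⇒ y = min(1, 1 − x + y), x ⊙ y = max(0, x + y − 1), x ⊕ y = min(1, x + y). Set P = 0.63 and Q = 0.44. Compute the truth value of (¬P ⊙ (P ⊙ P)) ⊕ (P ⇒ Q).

0.81

¬P = 1 − 0.63 = 0.37
P ⊙ P = max(0, 0.63 + 0.63 − 1) = max(0, 0.26) = 0.26
¬P ⊙ (P ⊙ P) = max(0, 0.37 + 0.26 − 1) = max(0, -0.37) = 0.00
P ⇒ Q = min(1, 1 − 0.63 + 0.44) = min(1, 0.81) = 0.81
(¬P ⊙ (P ⊙ P)) ⊕ (P ⇒ Q) = min(1, 0.00 + 0.81) = min(1, 0.81) = 0.81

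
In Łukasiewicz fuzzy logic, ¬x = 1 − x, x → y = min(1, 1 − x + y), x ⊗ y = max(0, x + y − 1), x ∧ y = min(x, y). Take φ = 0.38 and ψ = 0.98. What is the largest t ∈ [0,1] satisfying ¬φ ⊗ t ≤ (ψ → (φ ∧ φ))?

¬φ = 1 − 0.38 = 0.62
So the left factor is ¬φ = 0.62.
φ ∧ φ = min(0.38, 0.38) = 0.38
ψ → (φ ∧ φ) = min(1, 1 − 0.98 + 0.38) = min(1, 0.40) = 0.40
So the right-hand bound is ψ → (φ ∧ φ) = 0.40.
The residuum of the Łukasiewicz t-norm gives the supremum: min(1, 1 − 0.62 + 0.40).
1 − 0.62 + 0.40 = 0.78, so t = min(1, 0.78) = 0.78.
Check: 0.62 ⊗ 0.78 = max(0, 0.40) = 0.40 ≤ 0.40.

0.78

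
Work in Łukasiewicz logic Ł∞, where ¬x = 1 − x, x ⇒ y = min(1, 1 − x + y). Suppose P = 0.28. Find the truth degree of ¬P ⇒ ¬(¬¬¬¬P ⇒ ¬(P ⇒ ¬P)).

¬P = 1 − 0.28 = 0.72
¬¬P = 1 − 0.72 = 0.28
¬¬¬P = 1 − 0.28 = 0.72
¬¬¬¬P = 1 − 0.72 = 0.28
P ⇒ ¬P = min(1, 1 − 0.28 + 0.72) = min(1, 1.44) = 1.00
¬(P ⇒ ¬P) = 1 − 1.00 = 0.00
¬¬¬¬P ⇒ ¬(P ⇒ ¬P) = min(1, 1 − 0.28 + 0.00) = min(1, 0.72) = 0.72
¬(¬¬¬¬P ⇒ ¬(P ⇒ ¬P)) = 1 − 0.72 = 0.28
¬P ⇒ ¬(¬¬¬¬P ⇒ ¬(P ⇒ ¬P)) = min(1, 1 − 0.72 + 0.28) = min(1, 0.56) = 0.56

0.56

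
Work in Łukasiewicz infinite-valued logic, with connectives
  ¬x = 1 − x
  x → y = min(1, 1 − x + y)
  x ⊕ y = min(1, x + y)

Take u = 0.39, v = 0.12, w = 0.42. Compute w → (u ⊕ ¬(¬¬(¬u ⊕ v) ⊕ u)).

¬u = 1 − 0.39 = 0.61
¬u ⊕ v = min(1, 0.61 + 0.12) = min(1, 0.73) = 0.73
¬(¬u ⊕ v) = 1 − 0.73 = 0.27
¬¬(¬u ⊕ v) = 1 − 0.27 = 0.73
¬¬(¬u ⊕ v) ⊕ u = min(1, 0.73 + 0.39) = min(1, 1.12) = 1.00
¬(¬¬(¬u ⊕ v) ⊕ u) = 1 − 1.00 = 0.00
u ⊕ ¬(¬¬(¬u ⊕ v) ⊕ u) = min(1, 0.39 + 0.00) = min(1, 0.39) = 0.39
w → (u ⊕ ¬(¬¬(¬u ⊕ v) ⊕ u)) = min(1, 1 − 0.42 + 0.39) = min(1, 0.97) = 0.97

0.97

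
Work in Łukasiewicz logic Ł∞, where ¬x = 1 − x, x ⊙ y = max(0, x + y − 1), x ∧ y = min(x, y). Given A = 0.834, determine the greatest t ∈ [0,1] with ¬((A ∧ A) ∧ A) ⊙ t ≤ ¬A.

1.000

A ∧ A = min(0.834, 0.834) = 0.834
(A ∧ A) ∧ A = min(0.834, 0.834) = 0.834
¬((A ∧ A) ∧ A) = 1 − 0.834 = 0.166
So the left factor is ¬((A ∧ A) ∧ A) = 0.166.
¬A = 1 − 0.834 = 0.166
So the right-hand bound is ¬A = 0.166.
The residuum of the Łukasiewicz t-norm gives the supremum: min(1, 1 − 0.166 + 0.166).
1 − 0.166 + 0.166 = 1.000, so t = min(1, 1.000) = 1.000.
Check: 0.166 ⊙ 1.000 = max(0, 0.166) = 0.166 ≤ 0.166.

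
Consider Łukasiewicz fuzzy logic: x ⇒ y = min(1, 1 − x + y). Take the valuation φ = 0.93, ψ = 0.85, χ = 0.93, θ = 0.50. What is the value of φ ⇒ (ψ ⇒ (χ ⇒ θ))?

0.79

χ ⇒ θ = min(1, 1 − 0.93 + 0.50) = min(1, 0.57) = 0.57
ψ ⇒ (χ ⇒ θ) = min(1, 1 − 0.85 + 0.57) = min(1, 0.72) = 0.72
φ ⇒ (ψ ⇒ (χ ⇒ θ)) = min(1, 1 − 0.93 + 0.72) = min(1, 0.79) = 0.79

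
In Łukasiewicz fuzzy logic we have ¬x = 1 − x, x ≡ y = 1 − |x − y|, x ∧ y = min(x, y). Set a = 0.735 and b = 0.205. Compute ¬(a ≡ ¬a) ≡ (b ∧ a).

¬a = 1 − 0.735 = 0.265
a ≡ ¬a = 1 − |0.735 − 0.265| = 1 − 0.470 = 0.530
¬(a ≡ ¬a) = 1 − 0.530 = 0.470
b ∧ a = min(0.205, 0.735) = 0.205
¬(a ≡ ¬a) ≡ (b ∧ a) = 1 − |0.470 − 0.205| = 1 − 0.265 = 0.735

0.735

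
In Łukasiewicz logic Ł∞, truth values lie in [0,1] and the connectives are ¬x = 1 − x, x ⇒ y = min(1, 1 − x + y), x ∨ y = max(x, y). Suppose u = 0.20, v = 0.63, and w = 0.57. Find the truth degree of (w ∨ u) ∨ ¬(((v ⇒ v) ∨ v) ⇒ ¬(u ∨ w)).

0.57

w ∨ u = max(0.57, 0.20) = 0.57
v ⇒ v = min(1, 1 − 0.63 + 0.63) = min(1, 1.00) = 1.00
(v ⇒ v) ∨ v = max(1.00, 0.63) = 1.00
u ∨ w = max(0.20, 0.57) = 0.57
¬(u ∨ w) = 1 − 0.57 = 0.43
((v ⇒ v) ∨ v) ⇒ ¬(u ∨ w) = min(1, 1 − 1.00 + 0.43) = min(1, 0.43) = 0.43
¬(((v ⇒ v) ∨ v) ⇒ ¬(u ∨ w)) = 1 − 0.43 = 0.57
(w ∨ u) ∨ ¬(((v ⇒ v) ∨ v) ⇒ ¬(u ∨ w)) = max(0.57, 0.57) = 0.57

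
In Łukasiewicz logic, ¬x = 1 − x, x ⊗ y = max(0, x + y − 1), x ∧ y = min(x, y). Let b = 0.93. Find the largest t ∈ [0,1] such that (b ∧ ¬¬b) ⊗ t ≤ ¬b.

¬b = 1 − 0.93 = 0.07
¬¬b = 1 − 0.07 = 0.93
b ∧ ¬¬b = min(0.93, 0.93) = 0.93
So the left factor is b ∧ ¬¬b = 0.93.
So the right-hand bound is ¬b = 0.07.
The residuum of the Łukasiewicz t-norm gives the supremum: min(1, 1 − 0.93 + 0.07).
1 − 0.93 + 0.07 = 0.14, so t = min(1, 0.14) = 0.14.
Check: 0.93 ⊗ 0.14 = max(0, 0.07) = 0.07 ≤ 0.07.

0.14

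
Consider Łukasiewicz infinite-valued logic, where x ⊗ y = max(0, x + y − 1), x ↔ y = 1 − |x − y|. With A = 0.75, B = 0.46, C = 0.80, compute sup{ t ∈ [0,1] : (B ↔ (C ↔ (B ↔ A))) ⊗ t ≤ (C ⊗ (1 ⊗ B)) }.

B ↔ A = 1 − |0.46 − 0.75| = 1 − 0.29 = 0.71
C ↔ (B ↔ A) = 1 − |0.80 − 0.71| = 1 − 0.09 = 0.91
B ↔ (C ↔ (B ↔ A)) = 1 − |0.46 − 0.91| = 1 − 0.45 = 0.55
So the left factor is B ↔ (C ↔ (B ↔ A)) = 0.55.
1 ⊗ B = max(0, 1.00 + 0.46 − 1) = max(0, 0.46) = 0.46
C ⊗ (1 ⊗ B) = max(0, 0.80 + 0.46 − 1) = max(0, 0.26) = 0.26
So the right-hand bound is C ⊗ (1 ⊗ B) = 0.26.
The residuum of the Łukasiewicz t-norm gives the supremum: min(1, 1 − 0.55 + 0.26).
1 − 0.55 + 0.26 = 0.71, so t = min(1, 0.71) = 0.71.
Check: 0.55 ⊗ 0.71 = max(0, 0.26) = 0.26 ≤ 0.26.

0.71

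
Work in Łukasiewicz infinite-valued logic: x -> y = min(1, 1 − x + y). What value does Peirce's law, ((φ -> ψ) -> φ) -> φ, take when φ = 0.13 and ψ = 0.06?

φ -> ψ = min(1, 1 − 0.13 + 0.06) = min(1, 0.93) = 0.93
(φ -> ψ) -> φ = min(1, 1 − 0.93 + 0.13) = min(1, 0.20) = 0.20
((φ -> ψ) -> φ) -> φ = min(1, 1 − 0.20 + 0.13) = min(1, 0.93) = 0.93
(The value 0.93 < 1 shows this instance is not satisfied; not a Ł∞-tautology in general.)

0.93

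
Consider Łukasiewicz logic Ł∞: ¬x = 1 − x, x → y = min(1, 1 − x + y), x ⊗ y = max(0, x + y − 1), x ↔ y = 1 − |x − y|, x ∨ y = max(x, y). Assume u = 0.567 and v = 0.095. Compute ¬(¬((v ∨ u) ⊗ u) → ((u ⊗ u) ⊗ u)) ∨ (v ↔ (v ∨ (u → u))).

0.866

v ∨ u = max(0.095, 0.567) = 0.567
(v ∨ u) ⊗ u = max(0, 0.567 + 0.567 − 1) = max(0, 0.134) = 0.134
¬((v ∨ u) ⊗ u) = 1 − 0.134 = 0.866
u ⊗ u = max(0, 0.567 + 0.567 − 1) = max(0, 0.134) = 0.134
(u ⊗ u) ⊗ u = max(0, 0.134 + 0.567 − 1) = max(0, -0.299) = 0.000
¬((v ∨ u) ⊗ u) → ((u ⊗ u) ⊗ u) = min(1, 1 − 0.866 + 0.000) = min(1, 0.134) = 0.134
¬(¬((v ∨ u) ⊗ u) → ((u ⊗ u) ⊗ u)) = 1 − 0.134 = 0.866
u → u = min(1, 1 − 0.567 + 0.567) = min(1, 1.000) = 1.000
v ∨ (u → u) = max(0.095, 1.000) = 1.000
v ↔ (v ∨ (u → u)) = 1 − |0.095 − 1.000| = 1 − 0.905 = 0.095
¬(¬((v ∨ u) ⊗ u) → ((u ⊗ u) ⊗ u)) ∨ (v ↔ (v ∨ (u → u))) = max(0.866, 0.095) = 0.866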